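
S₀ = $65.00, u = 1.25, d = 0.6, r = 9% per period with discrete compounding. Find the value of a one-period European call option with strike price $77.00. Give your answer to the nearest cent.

$2.94

Risk-neutral probability p = (1 + 0.09 − 0.6)/(1.25 − 0.6) = 0.4900/0.6500 = 0.7538
Terminal stock prices: S_u = 81.25, S_d = 39
Terminal payoffs (S − K): max(4.25, 0) = 4.25, max(-38, 0) = 0
Node 0 (S = 65): V_0 = 1/1.09·[0.7538·4.2500 + 0.2462·0.0000] = 2.9393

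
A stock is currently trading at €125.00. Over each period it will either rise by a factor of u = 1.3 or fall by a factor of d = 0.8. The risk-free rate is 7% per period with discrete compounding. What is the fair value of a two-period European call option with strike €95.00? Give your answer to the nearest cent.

Risk-neutral probability p = (1 + 0.07 − 0.8)/(1.3 − 0.8) = 0.2700/0.5000 = 0.5400
Terminal stock prices: S_uu = 211.3, S_ud = 130, S_dd = 80
Terminal payoffs (S − K): max(116.3, 0) = 116.3, max(35, 0) = 35, max(-15, 0) = 0
Node u (S = 162.5): V_u = 1/1.07·[0.5400·116.2500 + 0.4600·35.0000] = 73.7150
Node d (S = 100): V_d = 1/1.07·[0.5400·35.0000 + 0.4600·0.0000] = 17.6636
Node 0 (S = 125): V_0 = 1/1.07·[0.5400·73.7150 + 0.4600·17.6636] = 44.7956

€44.80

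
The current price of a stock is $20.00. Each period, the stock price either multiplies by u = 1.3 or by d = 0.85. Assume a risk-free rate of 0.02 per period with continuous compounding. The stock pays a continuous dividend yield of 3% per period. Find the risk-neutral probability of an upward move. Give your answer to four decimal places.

Per-period risk-free factor R = e^0.02 = 1.0202; dividend-adjusted growth = e^(0.02−0.03) = 0.9900.
Risk-neutral probability p = (0.9900 − 0.85)/(1.3 − 0.85) = 0.1400/0.4500 = 0.3112

p = 0.3112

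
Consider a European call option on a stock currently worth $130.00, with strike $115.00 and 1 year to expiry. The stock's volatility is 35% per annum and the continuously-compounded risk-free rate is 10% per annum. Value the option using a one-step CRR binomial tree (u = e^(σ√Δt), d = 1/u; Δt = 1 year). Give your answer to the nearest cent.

CRR parameters: u = e^(σ√Δt) = e^(0.35·√1) = 1.4191, d = 1/u = 0.7047
Per-period rate: rΔt = 0.1·1 = 0.1, so R = e^0.1 = 1.1052
Risk-neutral probability p = (e^0.1 − 0.7047)/(1.4191 − 0.7047) = 0.4005/0.7144 = 0.5606
Terminal stock prices: S_u = 184.5, S_d = 91.61
Terminal payoffs (S − K): max(69.48, 0) = 69.48, max(-23.39, 0) = 0
Node 0 (S = 130): V_0 = e^(−0.1)·[0.5606·69.4788 + 0.4394·0.0000] = 35.2434

$35.24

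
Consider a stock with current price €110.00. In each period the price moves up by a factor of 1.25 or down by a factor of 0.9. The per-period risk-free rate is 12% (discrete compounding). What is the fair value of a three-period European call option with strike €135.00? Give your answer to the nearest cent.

Risk-neutral probability p = (1 + 0.12 − 0.9)/(1.25 − 0.9) = 0.2200/0.3500 = 0.6286
Terminal stock prices: S_uuu = 214.8, S_uud = 154.7, S_udd = 111.4, S_ddd = 80.19
Terminal payoffs (S − K): max(79.84, 0) = 79.84, max(19.69, 0) = 19.69, max(-23.62, 0) = 0, max(-54.81, 0) = 0
Node uu (S = 171.9): V_uu = 1/1.12·[0.6286·79.8438 + 0.3714·19.6875] = 51.3393
Node ud (S = 123.8): V_ud = 1/1.12·[0.6286·19.6875 + 0.3714·0.0000] = 11.0491
Node dd (S = 89.1): V_dd = 1/1.12·[0.6286·0.0000 + 0.3714·0.0000] = 0.0000
Node u (S = 137.5): V_u = 1/1.12·[0.6286·51.3393 + 0.3714·11.0491] = 32.4771
Node d (S = 99): V_d = 1/1.12·[0.6286·11.0491 + 0.3714·0.0000] = 6.2010
Node 0 (S = 110): V_0 = 1/1.12·[0.6286·32.4771 + 0.3714·6.2010] = 20.2834

€20.28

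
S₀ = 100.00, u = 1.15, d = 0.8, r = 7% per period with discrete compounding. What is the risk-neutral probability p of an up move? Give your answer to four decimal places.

p = 0.7714

Risk-neutral probability p = (1 + 0.07 − 0.8)/(1.15 − 0.8) = 0.2700/0.3500 = 0.7714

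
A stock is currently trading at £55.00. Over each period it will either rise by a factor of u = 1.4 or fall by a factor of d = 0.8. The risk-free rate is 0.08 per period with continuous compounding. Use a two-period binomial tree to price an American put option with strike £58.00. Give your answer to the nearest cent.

£6.82

Risk-neutral probability p = (e^0.08 − 0.8)/(1.4 − 0.8) = 0.2833/0.6000 = 0.4721
Terminal stock prices: S_uu = 107.8, S_ud = 61.6, S_dd = 35.2
Terminal payoffs (K − S): max(-49.8, 0) = 0, max(-3.6, 0) = 0, max(22.8, 0) = 22.8
Node u (S = 77): continuation = e^(−0.08)·[0.4721·0.0000 + 0.5279·0.0000] = 0.0000; exercise value = 0.0000 ≤ continuation, so V_u = 0.0000
Node d (S = 44): continuation = e^(−0.08)·[0.4721·0.0000 + 0.5279·22.8000] = 11.1098; exercise value = 14.0000 > continuation, so V_d = 14.0000 (exercise)
Node 0 (S = 55): continuation = e^(−0.08)·[0.4721·0.0000 + 0.5279·14.0000] = 6.8218; exercise value = 3.0000 ≤ continuation, so V_0 = 6.8218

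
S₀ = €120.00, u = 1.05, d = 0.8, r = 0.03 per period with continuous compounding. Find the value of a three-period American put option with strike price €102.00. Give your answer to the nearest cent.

€0.57

Risk-neutral probability p = (e^0.03 − 0.8)/(1.05 − 0.8) = 0.2305/0.2500 = 0.9218
Terminal stock prices: S_uuu = 138.9, S_uud = 105.8, S_udd = 80.64, S_ddd = 61.44
Terminal payoffs (K − S): max(-36.92, 0) = 0, max(-3.84, 0) = 0, max(21.36, 0) = 21.36, max(40.56, 0) = 40.56
Node uu (S = 132.3): continuation = e^(−0.03)·[0.9218·0.0000 + 0.0782·0.0000] = 0.0000; exercise value = 0.0000 ≤ continuation, so V_uu = 0.0000
Node ud (S = 100.8): continuation = e^(−0.03)·[0.9218·0.0000 + 0.0782·21.3600] = 1.6206; exercise value = 1.2000 ≤ continuation, so V_ud = 1.6206
Node dd (S = 76.8): continuation = e^(−0.03)·[0.9218·21.3600 + 0.0782·40.5600] = 22.1854; exercise value = 25.2000 > continuation, so V_dd = 25.2000 (exercise)
Node u (S = 126): continuation = e^(−0.03)·[0.9218·0.0000 + 0.0782·1.6206] = 0.1230; exercise value = 0.0000 ≤ continuation, so V_u = 0.1230
Node d (S = 96): continuation = e^(−0.03)·[0.9218·1.6206 + 0.0782·25.2000] = 3.3617; exercise value = 6.0000 > continuation, so V_d = 6.0000 (exercise)
Node 0 (S = 120): continuation = e^(−0.03)·[0.9218·0.1230 + 0.0782·6.0000] = 0.5652; exercise value = 0.0000 ≤ continuation, so V_0 = 0.5652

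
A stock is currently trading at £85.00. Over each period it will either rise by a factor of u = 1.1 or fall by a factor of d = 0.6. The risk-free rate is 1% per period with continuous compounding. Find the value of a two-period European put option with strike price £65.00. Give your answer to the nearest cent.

£3.67

Risk-neutral probability p = (e^0.01 − 0.6)/(1.1 − 0.6) = 0.4101/0.5000 = 0.8201
Terminal stock prices: S_uu = 102.9, S_ud = 56.1, S_dd = 30.6
Terminal payoffs (K − S): max(-37.85, 0) = 0, max(8.9, 0) = 8.9, max(34.4, 0) = 34.4
Node u (S = 93.5): V_u = e^(−0.01)·[0.8201·0.0000 + 0.1799·8.9000] = 1.5852
Node d (S = 51): V_d = e^(−0.01)·[0.8201·8.9000 + 0.1799·34.4000] = 13.3532
Node 0 (S = 85): V_0 = e^(−0.01)·[0.8201·1.5852 + 0.1799·13.3532] = 3.6654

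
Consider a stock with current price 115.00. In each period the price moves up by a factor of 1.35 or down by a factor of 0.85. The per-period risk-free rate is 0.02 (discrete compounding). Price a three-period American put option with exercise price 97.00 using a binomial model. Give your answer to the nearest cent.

Risk-neutral probability p = (1 + 0.02 − 0.85)/(1.35 − 0.85) = 0.1700/0.5000 = 0.3400
Terminal stock prices: S_uuu = 282.9, S_uud = 178.1, S_udd = 112.2, S_ddd = 70.62
Terminal payoffs (K − S): max(-185.9, 0) = 0, max(-81.15, 0) = 0, max(-15.17, 0) = 0, max(26.38, 0) = 26.38
Node uu (S = 209.6): continuation = 1/1.02·[0.3400·0.0000 + 0.6600·0.0000] = 0.0000; exercise value = 0.0000 ≤ continuation, so V_uu = 0.0000
Node ud (S = 132): continuation = 1/1.02·[0.3400·0.0000 + 0.6600·0.0000] = 0.0000; exercise value = 0.0000 ≤ continuation, so V_ud = 0.0000
Node dd (S = 83.09): continuation = 1/1.02·[0.3400·0.0000 + 0.6600·26.3756] = 17.0666; exercise value = 13.9125 ≤ continuation, so V_dd = 17.0666
Node u (S = 155.2): continuation = 1/1.02·[0.3400·0.0000 + 0.6600·0.0000] = 0.0000; exercise value = 0.0000 ≤ continuation, so V_u = 0.0000
Node d (S = 97.75): continuation = 1/1.02·[0.3400·0.0000 + 0.6600·17.0666] = 11.0431; exercise value = 0.0000 ≤ continuation, so V_d = 11.0431
Node 0 (S = 115): continuation = 1/1.02·[0.3400·0.0000 + 0.6600·11.0431] = 7.1455; exercise value = 0.0000 ≤ continuation, so V_0 = 7.1455

7.15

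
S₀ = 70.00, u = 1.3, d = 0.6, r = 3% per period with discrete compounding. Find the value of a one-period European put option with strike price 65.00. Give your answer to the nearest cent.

Risk-neutral probability p = (1 + 0.03 − 0.6)/(1.3 − 0.6) = 0.4300/0.7000 = 0.6143
Terminal stock prices: S_u = 91, S_d = 42
Terminal payoffs (K − S): max(-26, 0) = 0, max(23, 0) = 23
Node 0 (S = 70): V_0 = 1/1.03·[0.6143·0.0000 + 0.3857·23.0000] = 8.6130

8.61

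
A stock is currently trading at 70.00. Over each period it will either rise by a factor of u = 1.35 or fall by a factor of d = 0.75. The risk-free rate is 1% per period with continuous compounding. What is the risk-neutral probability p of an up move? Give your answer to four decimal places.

p = 0.4334

Risk-neutral probability p = (e^0.01 − 0.75)/(1.35 − 0.75) = 0.2601/0.6000 = 0.4334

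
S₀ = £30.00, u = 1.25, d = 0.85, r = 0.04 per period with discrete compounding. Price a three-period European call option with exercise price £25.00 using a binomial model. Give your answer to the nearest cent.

Risk-neutral probability p = (1 + 0.04 − 0.85)/(1.25 − 0.85) = 0.1900/0.4000 = 0.4750
Terminal stock prices: S_uuu = 58.59, S_uud = 39.84, S_udd = 27.09, S_ddd = 18.42
Terminal payoffs (S − K): max(33.59, 0) = 33.59, max(14.84, 0) = 14.84, max(2.094, 0) = 2.094, max(-6.576, 0) = 0
Node uu (S = 46.88): V_uu = 1/1.04·[0.4750·33.5938 + 0.5250·14.8438] = 22.8365
Node ud (S = 31.88): V_ud = 1/1.04·[0.4750·14.8438 + 0.5250·2.0937] = 7.8365
Node dd (S = 21.67): V_dd = 1/1.04·[0.4750·2.0937 + 0.5250·0.0000] = 0.9563
Node u (S = 37.5): V_u = 1/1.04·[0.4750·22.8365 + 0.5250·7.8365] = 14.3861
Node d (S = 25.5): V_d = 1/1.04·[0.4750·7.8365 + 0.5250·0.9563] = 4.0619
Node 0 (S = 30): V_0 = 1/1.04·[0.4750·14.3861 + 0.5250·4.0619] = 8.6211

£8.62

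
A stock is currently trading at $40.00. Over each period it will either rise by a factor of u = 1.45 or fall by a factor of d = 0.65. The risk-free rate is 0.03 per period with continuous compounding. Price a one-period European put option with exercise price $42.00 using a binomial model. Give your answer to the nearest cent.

Risk-neutral probability p = (e^0.03 − 0.65)/(1.45 − 0.65) = 0.3805/0.8000 = 0.4756
Terminal stock prices: S_u = 58, S_d = 26
Terminal payoffs (K − S): max(-16, 0) = 0, max(16, 0) = 16
Node 0 (S = 40): V_0 = e^(−0.03)·[0.4756·0.0000 + 0.5244·16.0000] = 8.1429

$8.14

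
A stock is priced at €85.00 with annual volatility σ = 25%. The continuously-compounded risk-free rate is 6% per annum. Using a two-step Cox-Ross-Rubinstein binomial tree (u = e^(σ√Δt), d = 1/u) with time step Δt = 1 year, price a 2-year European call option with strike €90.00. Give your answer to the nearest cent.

CRR parameters: u = e^(σ√Δt) = e^(0.25·√1) = 1.2840, d = 1/u = 0.7788
Per-period rate: rΔt = 0.06·1 = 0.06, so R = e^0.06 = 1.0618
Risk-neutral probability p = (e^0.06 − 0.7788)/(1.2840 − 0.7788) = 0.2830/0.5052 = 0.5602
Terminal stock prices: S_uu = 140.1, S_ud = 85, S_dd = 51.56
Terminal payoffs (S − K): max(50.14, 0) = 50.14, max(-5, 0) = 0, max(-38.44, 0) = 0
Node u (S = 109.1): V_u = e^(−0.06)·[0.5602·50.1413 + 0.4398·0.0000] = 26.4542
Node d (S = 66.2): V_d = e^(−0.06)·[0.5602·0.0000 + 0.4398·0.0000] = 0.0000
Node 0 (S = 85): V_0 = e^(−0.06)·[0.5602·26.4542 + 0.4398·0.0000] = 13.9571

€13.96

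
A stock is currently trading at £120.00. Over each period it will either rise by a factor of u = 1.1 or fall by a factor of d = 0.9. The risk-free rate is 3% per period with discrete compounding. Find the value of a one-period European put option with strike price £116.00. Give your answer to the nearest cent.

Risk-neutral probability p = (1 + 0.03 − 0.9)/(1.1 − 0.9) = 0.1300/0.2000 = 0.6500
Terminal stock prices: S_u = 132, S_d = 108
Terminal payoffs (K − S): max(-16, 0) = 0, max(8, 0) = 8
Node 0 (S = 120): V_0 = 1/1.03·[0.6500·0.0000 + 0.3500·8.0000] = 2.7184

£2.72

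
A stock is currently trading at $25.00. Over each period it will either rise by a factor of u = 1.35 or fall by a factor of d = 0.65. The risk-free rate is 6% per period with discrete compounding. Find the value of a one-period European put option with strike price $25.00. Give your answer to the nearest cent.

$3.42

Risk-neutral probability p = (1 + 0.06 − 0.65)/(1.35 − 0.65) = 0.4100/0.7000 = 0.5857
Terminal stock prices: S_u = 33.75, S_d = 16.25
Terminal payoffs (K − S): max(-8.75, 0) = 0, max(8.75, 0) = 8.75
Node 0 (S = 25): V_0 = 1/1.06·[0.5857·0.0000 + 0.4143·8.7500] = 3.4198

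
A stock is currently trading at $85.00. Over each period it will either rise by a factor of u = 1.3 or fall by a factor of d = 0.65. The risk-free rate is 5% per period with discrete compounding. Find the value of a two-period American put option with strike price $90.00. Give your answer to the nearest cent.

$16.63

Risk-neutral probability p = (1 + 0.05 − 0.65)/(1.3 − 0.65) = 0.4000/0.6500 = 0.6154
Terminal stock prices: S_uu = 143.7, S_ud = 71.83, S_dd = 35.91
Terminal payoffs (K − S): max(-53.65, 0) = 0, max(18.17, 0) = 18.17, max(54.09, 0) = 54.09
Node u (S = 110.5): continuation = 1/1.05·[0.6154·0.0000 + 0.3846·18.1750] = 6.6575; exercise value = 0.0000 ≤ continuation, so V_u = 6.6575
Node d (S = 55.25): continuation = 1/1.05·[0.6154·18.1750 + 0.3846·54.0875] = 30.4643; exercise value = 34.7500 > continuation, so V_d = 34.7500 (exercise)
Node 0 (S = 85): continuation = 1/1.05·[0.6154·6.6575 + 0.3846·34.7500] = 16.6308; exercise value = 5.0000 ≤ continuation, so V_0 = 16.6308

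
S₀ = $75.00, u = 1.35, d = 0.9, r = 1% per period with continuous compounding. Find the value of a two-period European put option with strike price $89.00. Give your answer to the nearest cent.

Risk-neutral probability p = (e^0.01 − 0.9)/(1.35 − 0.9) = 0.1101/0.4500 = 0.2446
Terminal stock prices: S_uu = 136.7, S_ud = 91.12, S_dd = 60.75
Terminal payoffs (K − S): max(-47.69, 0) = 0, max(-2.125, 0) = 0, max(28.25, 0) = 28.25
Node u (S = 101.2): V_u = e^(−0.01)·[0.2446·0.0000 + 0.7554·0.0000] = 0.0000
Node d (S = 67.5): V_d = e^(−0.01)·[0.2446·0.0000 + 0.7554·28.2500] = 21.1289
Node 0 (S = 75): V_0 = e^(−0.01)·[0.2446·0.0000 + 0.7554·21.1289] = 15.8029

$15.80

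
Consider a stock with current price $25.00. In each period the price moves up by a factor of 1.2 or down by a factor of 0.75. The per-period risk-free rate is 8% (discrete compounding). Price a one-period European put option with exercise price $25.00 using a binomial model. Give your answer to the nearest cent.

Risk-neutral probability p = (1 + 0.08 − 0.75)/(1.2 − 0.75) = 0.3300/0.4500 = 0.7333
Terminal stock prices: S_u = 30, S_d = 18.75
Terminal payoffs (K − S): max(-5, 0) = 0, max(6.25, 0) = 6.25
Node 0 (S = 25): V_0 = 1/1.08·[0.7333·0.0000 + 0.2667·6.2500] = 1.5432

$1.54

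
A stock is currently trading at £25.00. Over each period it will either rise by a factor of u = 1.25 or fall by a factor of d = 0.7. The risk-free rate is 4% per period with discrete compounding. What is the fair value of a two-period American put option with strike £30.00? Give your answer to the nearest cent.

£6.36

Risk-neutral probability p = (1 + 0.04 − 0.7)/(1.25 − 0.7) = 0.3400/0.5500 = 0.6182
Terminal stock prices: S_uu = 39.06, S_ud = 21.88, S_dd = 12.25
Terminal payoffs (K − S): max(-9.062, 0) = 0, max(8.125, 0) = 8.125, max(17.75, 0) = 17.75
Node u (S = 31.25): continuation = 1/1.04·[0.6182·0.0000 + 0.3818·8.1250] = 2.9830; exercise value = 0.0000 ≤ continuation, so V_u = 2.9830
Node d (S = 17.5): continuation = 1/1.04·[0.6182·8.1250 + 0.3818·17.7500] = 11.3462; exercise value = 12.5000 > continuation, so V_d = 12.5000 (exercise)
Node 0 (S = 25): continuation = 1/1.04·[0.6182·2.9830 + 0.3818·12.5000] = 6.3622; exercise value = 5.0000 ≤ continuation, so V_0 = 6.3622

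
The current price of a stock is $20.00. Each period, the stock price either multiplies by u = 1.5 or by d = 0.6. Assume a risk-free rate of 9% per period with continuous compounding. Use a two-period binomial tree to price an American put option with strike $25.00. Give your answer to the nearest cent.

$6.81

Risk-neutral probability p = (e^0.09 − 0.6)/(1.5 − 0.6) = 0.4942/0.9000 = 0.5491
Terminal stock prices: S_uu = 45, S_ud = 18, S_dd = 7.2
Terminal payoffs (K − S): max(-20, 0) = 0, max(7, 0) = 7, max(17.8, 0) = 17.8
Node u (S = 30): continuation = e^(−0.09)·[0.5491·0.0000 + 0.4509·7.0000] = 2.8848; exercise value = 0.0000 ≤ continuation, so V_u = 2.8848
Node d (S = 12): continuation = e^(−0.09)·[0.5491·7.0000 + 0.4509·17.8000] = 10.8483; exercise value = 13.0000 > continuation, so V_d = 13.0000 (exercise)
Node 0 (S = 20): continuation = e^(−0.09)·[0.5491·2.8848 + 0.4509·13.0000] = 6.8050; exercise value = 5.0000 ≤ continuation, so V_0 = 6.8050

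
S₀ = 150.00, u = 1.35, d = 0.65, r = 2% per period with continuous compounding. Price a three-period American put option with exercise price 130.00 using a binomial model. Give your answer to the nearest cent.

Risk-neutral probability p = (e^0.02 − 0.65)/(1.35 − 0.65) = 0.3702/0.7000 = 0.5289
Terminal stock prices: S_uuu = 369.1, S_uud = 177.7, S_udd = 85.56, S_ddd = 41.19
Terminal payoffs (K − S): max(-239.1, 0) = 0, max(-47.69, 0) = 0, max(44.44, 0) = 44.44, max(88.81, 0) = 88.81
Node uu (S = 273.4): continuation = e^(−0.02)·[0.5289·0.0000 + 0.4711·0.0000] = 0.0000; exercise value = 0.0000 ≤ continuation, so V_uu = 0.0000
Node ud (S = 131.6): continuation = e^(−0.02)·[0.5289·0.0000 + 0.4711·44.4437] = 20.5246; exercise value = 0.0000 ≤ continuation, so V_ud = 20.5246
Node dd (S = 63.38): continuation = e^(−0.02)·[0.5289·44.4437 + 0.4711·88.8063] = 64.0508; exercise value = 66.6250 > continuation, so V_dd = 66.6250 (exercise)
Node u (S = 202.5): continuation = e^(−0.02)·[0.5289·0.0000 + 0.4711·20.5246] = 9.4785; exercise value = 0.0000 ≤ continuation, so V_u = 9.4785
Node d (S = 97.5): continuation = e^(−0.02)·[0.5289·20.5246 + 0.4711·66.6250] = 41.4079; exercise value = 32.5000 ≤ continuation, so V_d = 41.4079
Node 0 (S = 150): continuation = e^(−0.02)·[0.5289·9.4785 + 0.4711·41.4079] = 24.0362; exercise value = 0.0000 ≤ continuation, so V_0 = 24.0362

24.04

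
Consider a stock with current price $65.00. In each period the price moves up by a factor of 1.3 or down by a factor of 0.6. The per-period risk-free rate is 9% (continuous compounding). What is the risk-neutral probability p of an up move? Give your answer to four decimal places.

Risk-neutral probability p = (e^0.09 − 0.6)/(1.3 − 0.6) = 0.4942/0.7000 = 0.7060

p = 0.7060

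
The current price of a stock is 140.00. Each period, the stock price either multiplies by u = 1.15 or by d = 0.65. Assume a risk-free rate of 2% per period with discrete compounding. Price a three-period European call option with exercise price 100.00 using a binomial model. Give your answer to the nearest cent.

Risk-neutral probability p = (1 + 0.02 − 0.65)/(1.15 − 0.65) = 0.3700/0.5000 = 0.7400
Terminal stock prices: S_uuu = 212.9, S_uud = 120.3, S_udd = 68.02, S_ddd = 38.45
Terminal payoffs (S − K): max(112.9, 0) = 112.9, max(20.35, 0) = 20.35, max(-31.98, 0) = 0, max(-61.55, 0) = 0
Node uu (S = 185.1): V_uu = 1/1.02·[0.7400·112.9225 + 0.2600·20.3475] = 87.1108
Node ud (S = 104.7): V_ud = 1/1.02·[0.7400·20.3475 + 0.2600·0.0000] = 14.7619
Node dd (S = 59.15): V_dd = 1/1.02·[0.7400·0.0000 + 0.2600·0.0000] = 0.0000
Node u (S = 161): V_u = 1/1.02·[0.7400·87.1108 + 0.2600·14.7619] = 66.9609
Node d (S = 91): V_d = 1/1.02·[0.7400·14.7619 + 0.2600·0.0000] = 10.7096
Node 0 (S = 140): V_0 = 1/1.02·[0.7400·66.9609 + 0.2600·10.7096] = 51.3094

51.31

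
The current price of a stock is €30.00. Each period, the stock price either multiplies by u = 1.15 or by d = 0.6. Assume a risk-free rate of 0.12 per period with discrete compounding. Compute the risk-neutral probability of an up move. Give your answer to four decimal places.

Risk-neutral probability p = (1 + 0.12 − 0.6)/(1.15 − 0.6) = 0.5200/0.5500 = 0.9455

p = 0.9455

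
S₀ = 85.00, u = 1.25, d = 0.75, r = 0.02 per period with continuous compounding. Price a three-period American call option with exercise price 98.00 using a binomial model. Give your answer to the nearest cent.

10.72

Risk-neutral probability p = (e^0.02 − 0.75)/(1.25 − 0.75) = 0.2702/0.5000 = 0.5404
Terminal stock prices: S_uuu = 166, S_uud = 99.61, S_udd = 59.77, S_ddd = 35.86
Terminal payoffs (S − K): max(68.02, 0) = 68.02, max(1.609, 0) = 1.609, max(-38.23, 0) = 0, max(-62.14, 0) = 0
Node uu (S = 132.8): continuation = e^(−0.02)·[0.5404·68.0156 + 0.4596·1.6094] = 36.7530; exercise value = 34.8125 ≤ continuation, so V_uu = 36.7530
Node ud (S = 79.69): continuation = e^(−0.02)·[0.5404·1.6094 + 0.4596·0.0000] = 0.8525; exercise value = 0.0000 ≤ continuation, so V_ud = 0.8525
Node dd (S = 47.81): continuation = e^(−0.02)·[0.5404·0.0000 + 0.4596·0.0000] = 0.0000; exercise value = 0.0000 ≤ continuation, so V_dd = 0.0000
Node u (S = 106.2): continuation = e^(−0.02)·[0.5404·36.7530 + 0.4596·0.8525] = 19.8522; exercise value = 8.2500 ≤ continuation, so V_u = 19.8522
Node d (S = 63.75): continuation = e^(−0.02)·[0.5404·0.8525 + 0.4596·0.0000] = 0.4516; exercise value = 0.0000 ≤ continuation, so V_d = 0.4516
Node 0 (S = 85): continuation = e^(−0.02)·[0.5404·19.8522 + 0.4596·0.4516] = 10.7192; exercise value = 0.0000 ≤ continuation, so V_0 = 10.7192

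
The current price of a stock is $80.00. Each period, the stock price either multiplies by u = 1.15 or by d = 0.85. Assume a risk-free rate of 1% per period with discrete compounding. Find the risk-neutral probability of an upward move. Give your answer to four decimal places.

p = 0.5333

Risk-neutral probability p = (1 + 0.01 − 0.85)/(1.15 − 0.85) = 0.1600/0.3000 = 0.5333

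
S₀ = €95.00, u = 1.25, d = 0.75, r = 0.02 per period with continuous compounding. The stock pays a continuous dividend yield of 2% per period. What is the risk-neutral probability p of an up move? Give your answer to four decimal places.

Per-period risk-free factor R = e^0.02 = 1.0202; dividend-adjusted growth = e^(0.02−0.02) = 1.0000.
Risk-neutral probability p = (1.0000 − 0.75)/(1.25 − 0.75) = 0.2500/0.5000 = 0.5000

p = 0.5000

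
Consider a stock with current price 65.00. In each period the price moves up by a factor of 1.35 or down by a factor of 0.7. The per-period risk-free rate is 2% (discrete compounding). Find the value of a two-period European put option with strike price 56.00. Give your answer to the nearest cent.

5.98

Risk-neutral probability p = (1 + 0.02 − 0.7)/(1.35 − 0.7) = 0.3200/0.6500 = 0.4923
Terminal stock prices: S_uu = 118.5, S_ud = 61.42, S_dd = 31.85
Terminal payoffs (K − S): max(-62.46, 0) = 0, max(-5.425, 0) = 0, max(24.15, 0) = 24.15
Node u (S = 87.75): V_u = 1/1.02·[0.4923·0.0000 + 0.5077·0.0000] = 0.0000
Node d (S = 45.5): V_d = 1/1.02·[0.4923·0.0000 + 0.5077·24.1500] = 12.0204
Node 0 (S = 65): V_0 = 1/1.02·[0.4923·0.0000 + 0.5077·12.0204] = 5.9830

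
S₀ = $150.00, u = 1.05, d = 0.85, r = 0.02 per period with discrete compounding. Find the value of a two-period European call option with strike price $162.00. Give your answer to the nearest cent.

Risk-neutral probability p = (1 + 0.02 − 0.85)/(1.05 − 0.85) = 0.1700/0.2000 = 0.8500
Terminal stock prices: S_uu = 165.4, S_ud = 133.9, S_dd = 108.4
Terminal payoffs (S − K): max(3.375, 0) = 3.375, max(-28.12, 0) = 0, max(-53.63, 0) = 0
Node u (S = 157.5): V_u = 1/1.02·[0.8500·3.3750 + 0.1500·0.0000] = 2.8125
Node d (S = 127.5): V_d = 1/1.02·[0.8500·0.0000 + 0.1500·0.0000] = 0.0000
Node 0 (S = 150): V_0 = 1/1.02·[0.8500·2.8125 + 0.1500·0.0000] = 2.3437

$2.34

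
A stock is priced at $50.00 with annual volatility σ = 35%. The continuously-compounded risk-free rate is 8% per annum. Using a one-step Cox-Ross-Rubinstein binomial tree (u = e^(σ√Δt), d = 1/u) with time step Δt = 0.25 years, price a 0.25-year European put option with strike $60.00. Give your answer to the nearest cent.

CRR parameters: u = e^(σ√Δt) = e^(0.35·√0.25) = 1.1912, d = 1/u = 0.8395
Per-period rate: rΔt = 0.08·0.25 = 0.02, so R = e^0.02 = 1.0202
Risk-neutral probability p = (e^0.02 − 0.8395)/(1.1912 − 0.8395) = 0.1807/0.3518 = 0.5138
Terminal stock prices: S_u = 59.56, S_d = 41.97
Terminal payoffs (K − S): max(0.4377, 0) = 0.4377, max(18.03, 0) = 18.03
Node 0 (S = 50): V_0 = e^(−0.02)·[0.5138·0.4377 + 0.4862·18.0271] = 8.8119

$8.81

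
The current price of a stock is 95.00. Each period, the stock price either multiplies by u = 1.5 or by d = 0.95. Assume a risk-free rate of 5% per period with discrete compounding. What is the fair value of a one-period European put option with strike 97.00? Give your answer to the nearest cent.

5.26

Risk-neutral probability p = (1 + 0.05 − 0.95)/(1.5 − 0.95) = 0.1000/0.5500 = 0.1818
Terminal stock prices: S_u = 142.5, S_d = 90.25
Terminal payoffs (K − S): max(-45.5, 0) = 0, max(6.75, 0) = 6.75
Node 0 (S = 95): V_0 = 1/1.05·[0.1818·0.0000 + 0.8182·6.7500] = 5.2597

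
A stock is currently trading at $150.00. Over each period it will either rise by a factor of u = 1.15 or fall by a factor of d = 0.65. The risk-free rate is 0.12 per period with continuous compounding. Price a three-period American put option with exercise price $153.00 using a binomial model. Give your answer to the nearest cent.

Risk-neutral probability p = (e^0.12 − 0.65)/(1.15 − 0.65) = 0.4775/0.5000 = 0.9550
Terminal stock prices: S_uuu = 228.1, S_uud = 128.9, S_udd = 72.88, S_ddd = 41.19
Terminal payoffs (K − S): max(-75.13, 0) = 0, max(24.06, 0) = 24.06, max(80.12, 0) = 80.12, max(111.8, 0) = 111.8
Node uu (S = 198.4): continuation = e^(−0.12)·[0.9550·0.0000 + 0.0450·24.0563] = 0.9603; exercise value = 0.0000 ≤ continuation, so V_uu = 0.9603
Node ud (S = 112.1): continuation = e^(−0.12)·[0.9550·24.0563 + 0.0450·80.1187] = 23.5738; exercise value = 40.8750 > continuation, so V_ud = 40.8750 (exercise)
Node dd (S = 63.38): continuation = e^(−0.12)·[0.9550·80.1187 + 0.0450·111.8063] = 72.3238; exercise value = 89.6250 > continuation, so V_dd = 89.6250 (exercise)
Node u (S = 172.5): continuation = e^(−0.12)·[0.9550·0.9603 + 0.0450·40.8750] = 2.4449; exercise value = 0.0000 ≤ continuation, so V_u = 2.4449
Node d (S = 97.5): continuation = e^(−0.12)·[0.9550·40.8750 + 0.0450·89.6250] = 38.1988; exercise value = 55.5000 > continuation, so V_d = 55.5000 (exercise)
Node 0 (S = 150): continuation = e^(−0.12)·[0.9550·2.4449 + 0.0450·55.5000] = 4.2863; exercise value = 3.0000 ≤ continuation, so V_0 = 4.2863

$4.29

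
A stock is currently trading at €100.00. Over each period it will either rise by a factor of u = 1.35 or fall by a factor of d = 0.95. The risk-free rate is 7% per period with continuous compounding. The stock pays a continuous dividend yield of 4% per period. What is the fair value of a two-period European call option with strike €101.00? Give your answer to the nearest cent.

€10.47

Per-period risk-free factor R = e^0.07 = 1.0725; dividend-adjusted growth = e^(0.07−0.04) = 1.0305.
Risk-neutral probability p = (1.0305 − 0.95)/(1.35 − 0.95) = 0.0805/0.4000 = 0.2011
Terminal stock prices: S_uu = 182.3, S_ud = 128.2, S_dd = 90.25
Terminal payoffs (S − K): max(81.25, 0) = 81.25, max(27.25, 0) = 27.25, max(-10.75, 0) = 0
Node u (S = 135): V_u = e^(−0.07)·[0.2011·81.2500 + 0.7989·27.2500] = 35.5348
Node d (S = 95): V_d = e^(−0.07)·[0.2011·27.2500 + 0.7989·0.0000] = 5.1104
Node 0 (S = 100): V_0 = e^(−0.07)·[0.2011·35.5348 + 0.7989·5.1104] = 10.4707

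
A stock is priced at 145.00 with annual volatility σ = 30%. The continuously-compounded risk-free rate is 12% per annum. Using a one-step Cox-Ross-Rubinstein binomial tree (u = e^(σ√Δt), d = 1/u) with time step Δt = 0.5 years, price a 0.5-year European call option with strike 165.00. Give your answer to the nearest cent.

CRR parameters: u = e^(σ√Δt) = e^(0.3·√0.5) = 1.2363, d = 1/u = 0.8089
Per-period rate: rΔt = 0.12·0.5 = 0.06, so R = e^0.06 = 1.0618
Risk-neutral probability p = (e^0.06 − 0.8089)/(1.2363 − 0.8089) = 0.2530/0.4275 = 0.5918
Terminal stock prices: S_u = 179.3, S_d = 117.3
Terminal payoffs (S − K): max(14.27, 0) = 14.27, max(-47.72, 0) = 0
Node 0 (S = 145): V_0 = e^(−0.06)·[0.5918·14.2651 + 0.4082·0.0000] = 7.9508

7.95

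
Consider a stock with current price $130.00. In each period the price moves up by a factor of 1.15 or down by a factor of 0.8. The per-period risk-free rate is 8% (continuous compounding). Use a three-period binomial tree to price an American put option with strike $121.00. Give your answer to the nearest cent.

Risk-neutral probability p = (e^0.08 − 0.8)/(1.15 − 0.8) = 0.2833/0.3500 = 0.8094
Terminal stock prices: S_uuu = 197.7, S_uud = 137.5, S_udd = 95.68, S_ddd = 66.56
Terminal payoffs (K − S): max(-76.71, 0) = 0, max(-16.54, 0) = 0, max(25.32, 0) = 25.32, max(54.44, 0) = 54.44
Node uu (S = 171.9): continuation = e^(−0.08)·[0.8094·0.0000 + 0.1906·0.0000] = 0.0000; exercise value = 0.0000 ≤ continuation, so V_uu = 0.0000
Node ud (S = 119.6): continuation = e^(−0.08)·[0.8094·0.0000 + 0.1906·25.3200] = 4.4551; exercise value = 1.4000 ≤ continuation, so V_ud = 4.4551
Node dd (S = 83.2): continuation = e^(−0.08)·[0.8094·25.3200 + 0.1906·54.4400] = 28.4971; exercise value = 37.8000 > continuation, so V_dd = 37.8000 (exercise)
Node u (S = 149.5): continuation = e^(−0.08)·[0.8094·0.0000 + 0.1906·4.4551] = 0.7839; exercise value = 0.0000 ≤ continuation, so V_u = 0.7839
Node d (S = 104): continuation = e^(−0.08)·[0.8094·4.4551 + 0.1906·37.8000] = 9.9798; exercise value = 17.0000 > continuation, so V_d = 17.0000 (exercise)
Node 0 (S = 130): continuation = e^(−0.08)·[0.8094·0.7839 + 0.1906·17.0000] = 3.5769; exercise value = 0.0000 ≤ continuation, so V_0 = 3.5769

$3.58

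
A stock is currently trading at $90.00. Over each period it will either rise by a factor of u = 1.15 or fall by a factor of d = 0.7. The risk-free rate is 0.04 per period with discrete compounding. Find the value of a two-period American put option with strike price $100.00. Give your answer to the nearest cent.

Risk-neutral probability p = (1 + 0.04 − 0.7)/(1.15 − 0.7) = 0.3400/0.4500 = 0.7556
Terminal stock prices: S_uu = 119, S_ud = 72.45, S_dd = 44.1
Terminal payoffs (K − S): max(-19.02, 0) = 0, max(27.55, 0) = 27.55, max(55.9, 0) = 55.9
Node u (S = 103.5): continuation = 1/1.04·[0.7556·0.0000 + 0.2444·27.5500] = 6.4754; exercise value = 0.0000 ≤ continuation, so V_u = 6.4754
Node d (S = 63): continuation = 1/1.04·[0.7556·27.5500 + 0.2444·55.9000] = 33.1538; exercise value = 37.0000 > continuation, so V_d = 37.0000 (exercise)
Node 0 (S = 90): continuation = 1/1.04·[0.7556·6.4754 + 0.2444·37.0000] = 13.4010; exercise value = 10.0000 ≤ continuation, so V_0 = 13.4010

$13.40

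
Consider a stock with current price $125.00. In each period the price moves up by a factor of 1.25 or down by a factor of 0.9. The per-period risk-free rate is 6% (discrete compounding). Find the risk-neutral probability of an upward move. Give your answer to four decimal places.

Risk-neutral probability p = (1 + 0.06 − 0.9)/(1.25 − 0.9) = 0.1600/0.3500 = 0.4571

p = 0.4571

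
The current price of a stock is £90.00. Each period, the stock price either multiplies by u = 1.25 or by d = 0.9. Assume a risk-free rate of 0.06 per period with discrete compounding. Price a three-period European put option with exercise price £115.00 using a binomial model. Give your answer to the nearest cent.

£14.74

Risk-neutral probability p = (1 + 0.06 − 0.9)/(1.25 − 0.9) = 0.1600/0.3500 = 0.4571
Terminal stock prices: S_uuu = 175.8, S_uud = 126.6, S_udd = 91.12, S_ddd = 65.61
Terminal payoffs (K − S): max(-60.78, 0) = 0, max(-11.56, 0) = 0, max(23.88, 0) = 23.88, max(49.39, 0) = 49.39
Node uu (S = 140.6): V_uu = 1/1.06·[0.4571·0.0000 + 0.5429·0.0000] = 0.0000
Node ud (S = 101.2): V_ud = 1/1.06·[0.4571·0.0000 + 0.5429·23.8750] = 12.2271
Node dd (S = 72.9): V_dd = 1/1.06·[0.4571·23.8750 + 0.5429·49.3900] = 35.5906
Node u (S = 112.5): V_u = 1/1.06·[0.4571·0.0000 + 0.5429·12.2271] = 6.2619
Node d (S = 81): V_d = 1/1.06·[0.4571·12.2271 + 0.5429·35.5906] = 23.5001
Node 0 (S = 90): V_0 = 1/1.06·[0.4571·6.2619 + 0.5429·23.5001] = 14.7356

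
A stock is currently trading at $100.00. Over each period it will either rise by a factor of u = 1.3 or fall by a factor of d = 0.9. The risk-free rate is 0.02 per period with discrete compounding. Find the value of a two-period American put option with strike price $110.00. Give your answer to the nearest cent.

Risk-neutral probability p = (1 + 0.02 − 0.9)/(1.3 − 0.9) = 0.1200/0.4000 = 0.3000
Terminal stock prices: S_uu = 169, S_ud = 117, S_dd = 81
Terminal payoffs (K − S): max(-59, 0) = 0, max(-7, 0) = 0, max(29, 0) = 29
Node u (S = 130): continuation = 1/1.02·[0.3000·0.0000 + 0.7000·0.0000] = 0.0000; exercise value = 0.0000 ≤ continuation, so V_u = 0.0000
Node d (S = 90): continuation = 1/1.02·[0.3000·0.0000 + 0.7000·29.0000] = 19.9020; exercise value = 20.0000 > continuation, so V_d = 20.0000 (exercise)
Node 0 (S = 100): continuation = 1/1.02·[0.3000·0.0000 + 0.7000·20.0000] = 13.7255; exercise value = 10.0000 ≤ continuation, so V_0 = 13.7255

$13.73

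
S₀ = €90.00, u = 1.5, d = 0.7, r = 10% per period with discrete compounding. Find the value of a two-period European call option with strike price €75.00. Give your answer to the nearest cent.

Risk-neutral probability p = (1 + 0.1 − 0.7)/(1.5 − 0.7) = 0.4000/0.8000 = 0.5000
Terminal stock prices: S_uu = 202.5, S_ud = 94.5, S_dd = 44.1
Terminal payoffs (S − K): max(127.5, 0) = 127.5, max(19.5, 0) = 19.5, max(-30.9, 0) = 0
Node u (S = 135): V_u = 1/1.1·[0.5000·127.5000 + 0.5000·19.5000] = 66.8182
Node d (S = 63): V_d = 1/1.1·[0.5000·19.5000 + 0.5000·0.0000] = 8.8636
Node 0 (S = 90): V_0 = 1/1.1·[0.5000·66.8182 + 0.5000·8.8636] = 34.4008

€34.40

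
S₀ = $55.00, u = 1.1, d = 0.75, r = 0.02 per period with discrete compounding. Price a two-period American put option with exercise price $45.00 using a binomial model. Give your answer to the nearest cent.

$0.84

Risk-neutral probability p = (1 + 0.02 − 0.75)/(1.1 − 0.75) = 0.2700/0.3500 = 0.7714
Terminal stock prices: S_uu = 66.55, S_ud = 45.38, S_dd = 30.94
Terminal payoffs (K − S): max(-21.55, 0) = 0, max(-0.375, 0) = 0, max(14.06, 0) = 14.06
Node u (S = 60.5): continuation = 1/1.02·[0.7714·0.0000 + 0.2286·0.0000] = 0.0000; exercise value = 0.0000 ≤ continuation, so V_u = 0.0000
Node d (S = 41.25): continuation = 1/1.02·[0.7714·0.0000 + 0.2286·14.0625] = 3.1513; exercise value = 3.7500 > continuation, so V_d = 3.7500 (exercise)
Node 0 (S = 55): continuation = 1/1.02·[0.7714·0.0000 + 0.2286·3.7500] = 0.8403; exercise value = 0.0000 ≤ continuation, so V_0 = 0.8403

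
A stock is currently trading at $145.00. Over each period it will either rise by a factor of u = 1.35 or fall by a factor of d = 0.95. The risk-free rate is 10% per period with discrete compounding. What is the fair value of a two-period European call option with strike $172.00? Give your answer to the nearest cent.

$16.13

Risk-neutral probability p = (1 + 0.1 − 0.95)/(1.35 − 0.95) = 0.1500/0.4000 = 0.3750
Terminal stock prices: S_uu = 264.3, S_ud = 186, S_dd = 130.9
Terminal payoffs (S − K): max(92.26, 0) = 92.26, max(13.96, 0) = 13.96, max(-41.14, 0) = 0
Node u (S = 195.8): V_u = 1/1.1·[0.3750·92.2625 + 0.6250·13.9625] = 39.3864
Node d (S = 137.8): V_d = 1/1.1·[0.3750·13.9625 + 0.6250·0.0000] = 4.7599
Node 0 (S = 145): V_0 = 1/1.1·[0.3750·39.3864 + 0.6250·4.7599] = 16.1317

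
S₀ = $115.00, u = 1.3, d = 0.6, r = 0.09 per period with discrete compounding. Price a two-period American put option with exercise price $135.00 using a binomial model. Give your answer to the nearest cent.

Risk-neutral probability p = (1 + 0.09 − 0.6)/(1.3 − 0.6) = 0.4900/0.7000 = 0.7000
Terminal stock prices: S_uu = 194.4, S_ud = 89.7, S_dd = 41.4
Terminal payoffs (K − S): max(-59.35, 0) = 0, max(45.3, 0) = 45.3, max(93.6, 0) = 93.6
Node u (S = 149.5): continuation = 1/1.09·[0.7000·0.0000 + 0.3000·45.3000] = 12.4679; exercise value = 0.0000 ≤ continuation, so V_u = 12.4679
Node d (S = 69): continuation = 1/1.09·[0.7000·45.3000 + 0.3000·93.6000] = 54.8532; exercise value = 66.0000 > continuation, so V_d = 66.0000 (exercise)
Node 0 (S = 115): continuation = 1/1.09·[0.7000·12.4679 + 0.3000·66.0000] = 26.1720; exercise value = 20.0000 ≤ continuation, so V_0 = 26.1720

$26.17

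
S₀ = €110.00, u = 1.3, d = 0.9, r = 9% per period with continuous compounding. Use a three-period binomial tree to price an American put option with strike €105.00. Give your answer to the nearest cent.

€3.52

Risk-neutral probability p = (e^0.09 − 0.9)/(1.3 − 0.9) = 0.1942/0.4000 = 0.4854
Terminal stock prices: S_uuu = 241.7, S_uud = 167.3, S_udd = 115.8, S_ddd = 80.19
Terminal payoffs (K − S): max(-136.7, 0) = 0, max(-62.31, 0) = 0, max(-10.83, 0) = 0, max(24.81, 0) = 24.81
Node uu (S = 185.9): continuation = e^(−0.09)·[0.4854·0.0000 + 0.5146·0.0000] = 0.0000; exercise value = 0.0000 ≤ continuation, so V_uu = 0.0000
Node ud (S = 128.7): continuation = e^(−0.09)·[0.4854·0.0000 + 0.5146·0.0000] = 0.0000; exercise value = 0.0000 ≤ continuation, so V_ud = 0.0000
Node dd (S = 89.1): continuation = e^(−0.09)·[0.4854·0.0000 + 0.5146·24.8100] = 11.6676; exercise value = 15.9000 > continuation, so V_dd = 15.9000 (exercise)
Node u (S = 143): continuation = e^(−0.09)·[0.4854·0.0000 + 0.5146·0.0000] = 0.0000; exercise value = 0.0000 ≤ continuation, so V_u = 0.0000
Node d (S = 99): continuation = e^(−0.09)·[0.4854·0.0000 + 0.5146·15.9000] = 7.4774; exercise value = 6.0000 ≤ continuation, so V_d = 7.4774
Node 0 (S = 110): continuation = e^(−0.09)·[0.4854·0.0000 + 0.5146·7.4774] = 3.5164; exercise value = 0.0000 ≤ continuation, so V_0 = 3.5164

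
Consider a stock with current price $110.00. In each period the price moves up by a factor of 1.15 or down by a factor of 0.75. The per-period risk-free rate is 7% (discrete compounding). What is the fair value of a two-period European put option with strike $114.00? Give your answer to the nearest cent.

$7.17

Risk-neutral probability p = (1 + 0.07 − 0.75)/(1.15 − 0.75) = 0.3200/0.4000 = 0.8000
Terminal stock prices: S_uu = 145.5, S_ud = 94.87, S_dd = 61.88
Terminal payoffs (K − S): max(-31.47, 0) = 0, max(19.13, 0) = 19.13, max(52.12, 0) = 52.12
Node u (S = 126.5): V_u = 1/1.07·[0.8000·0.0000 + 0.2000·19.1250] = 3.5748
Node d (S = 82.5): V_d = 1/1.07·[0.8000·19.1250 + 0.2000·52.1250] = 24.0421
Node 0 (S = 110): V_0 = 1/1.07·[0.8000·3.5748 + 0.2000·24.0421] = 7.1666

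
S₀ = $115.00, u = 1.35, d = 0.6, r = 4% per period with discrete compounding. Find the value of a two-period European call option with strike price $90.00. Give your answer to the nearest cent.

Risk-neutral probability p = (1 + 0.04 − 0.6)/(1.35 − 0.6) = 0.4400/0.7500 = 0.5867
Terminal stock prices: S_uu = 209.6, S_ud = 93.15, S_dd = 41.4
Terminal payoffs (S − K): max(119.6, 0) = 119.6, max(3.15, 0) = 3.15, max(-48.6, 0) = 0
Node u (S = 155.2): V_u = 1/1.04·[0.5867·119.5875 + 0.4133·3.1500] = 68.7115
Node d (S = 69): V_d = 1/1.04·[0.5867·3.1500 + 0.4133·0.0000] = 1.7769
Node 0 (S = 115): V_0 = 1/1.04·[0.5867·68.7115 + 0.4133·1.7769] = 39.4666

$39.47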